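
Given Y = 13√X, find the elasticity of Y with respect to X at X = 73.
Elasticity = 1/2

Elasticity = (dY/dX) · (X/Y)

dY/dX = 13/(2·√X)
At X = 73: dY/dX = 13·√73/146, Y = 13·√73

Elasticity = (13·√73/146) · (73 / (13·√73)) = 1/2

Interpretation: for a small percentage change in X, the percentage change in Y is approximately 0.50 times as large.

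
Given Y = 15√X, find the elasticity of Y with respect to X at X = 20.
Elasticity = 1/2

Elasticity = (dY/dX) · (X/Y)

dY/dX = 15/(2·√X)
At X = 20: dY/dX = 3·√5/4, Y = 30·√5

Elasticity = (3·√5/4) · (20 / (30·√5)) = 1/2

Interpretation: for a small percentage change in X, the percentage change in Y is approximately 0.50 times as large.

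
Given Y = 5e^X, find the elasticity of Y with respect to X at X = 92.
Elasticity = 92

Elasticity = (dY/dX) · (X/Y)

dY/dX = 5·e^X
At X = 92: dY/dX = 5·e^92, Y = 5·e^92

Elasticity = (5·e^92) · (92 / (5·e^92)) = 92

Interpretation: for a small percentage change in X, the percentage change in Y is approximately 92.00 times as large.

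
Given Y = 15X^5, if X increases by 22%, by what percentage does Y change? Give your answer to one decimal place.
170.3%

For Y = 15X^5:
If X → X(1 + 0.22)
Then Y → Y · (1 + 0.22)^5
     ≈ Y · 2.7027

Percentage change = ((1 + 0.22)^5 − 1) × 100% ≈ 170.3%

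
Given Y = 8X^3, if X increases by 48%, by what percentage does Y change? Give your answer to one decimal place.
224.2%

For Y = 8X^3:
If X → X(1 + 0.48)
Then Y → Y · (1 + 0.48)^3
     ≈ Y · 3.2418

Percentage change = ((1 + 0.48)^3 − 1) × 100% ≈ 224.2%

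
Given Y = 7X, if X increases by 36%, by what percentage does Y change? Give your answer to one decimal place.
36.0%

For Y = 7X:
If X → X(1 + 0.36)
Then Y → Y · (1 + 0.36)^1
     = Y · 1.3600

Percentage change = ((1 + 0.36)^1 − 1) × 100% = 36.0%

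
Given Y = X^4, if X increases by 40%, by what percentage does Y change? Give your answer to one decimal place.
284.2%

For Y = X^4:
If X → X(1 + 0.4)
Then Y → Y · (1 + 0.4)^4
     = Y · 3.8416

Percentage change = ((1 + 0.4)^4 − 1) × 100% ≈ 284.2%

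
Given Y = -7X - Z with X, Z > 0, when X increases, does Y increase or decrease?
Y decreases

Taking the partial derivative:
∂Y/∂X = -7

∂Y/∂X = -7 < 0 (assuming positive values)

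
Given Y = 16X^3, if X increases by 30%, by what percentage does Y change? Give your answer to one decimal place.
119.7%

For Y = 16X^3:
If X → X(1 + 0.3)
Then Y → Y · (1 + 0.3)^3
     = Y · 2.1970

Percentage change = ((1 + 0.3)^3 − 1) × 100% = 119.7%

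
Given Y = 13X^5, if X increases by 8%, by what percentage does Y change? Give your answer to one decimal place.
46.9%

For Y = 13X^5:
If X → X(1 + 0.08)
Then Y → Y · (1 + 0.08)^5
     ≈ Y · 1.4693

Percentage change = ((1 + 0.08)^5 − 1) × 100% ≈ 46.9%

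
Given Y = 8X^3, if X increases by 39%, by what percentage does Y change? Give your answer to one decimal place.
168.6%

For Y = 8X^3:
If X → X(1 + 0.39)
Then Y → Y · (1 + 0.39)^3
     ≈ Y · 2.6856

Percentage change = ((1 + 0.39)^3 − 1) × 100% ≈ 168.6%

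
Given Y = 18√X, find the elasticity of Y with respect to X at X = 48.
Elasticity = 1/2

Elasticity = (dY/dX) · (X/Y)

dY/dX = 9/√X
At X = 48: dY/dX = 3·√3/4, Y = 72·√3

Elasticity = (3·√3/4) · (48 / (72·√3)) = 1/2

Interpretation: for a small percentage change in X, the percentage change in Y is approximately 0.50 times as large.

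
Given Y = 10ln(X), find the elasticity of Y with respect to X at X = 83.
Elasticity = 1/ln(83) ≈ 0.2263

Elasticity = (dY/dX) · (X/Y)

dY/dX = 10/X
At X = 83: dY/dX = 10/83, Y = 10·ln(83)

Elasticity = (10/83) · (83 / (10·ln(83))) = 1/ln(83) ≈ 0.2263

Interpretation: for a small percentage change in X, the percentage change in Y is approximately 0.23 times as large.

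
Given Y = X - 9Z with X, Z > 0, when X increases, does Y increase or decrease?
Y increases

Taking the partial derivative:
∂Y/∂X = 1

∂Y/∂X = 1 > 0 (assuming positive values)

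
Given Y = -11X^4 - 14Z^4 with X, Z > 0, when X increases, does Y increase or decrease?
Y decreases

Taking the partial derivative:
∂Y/∂X = -44X^3

∂Y/∂X = -44X^3 < 0 (assuming positive values)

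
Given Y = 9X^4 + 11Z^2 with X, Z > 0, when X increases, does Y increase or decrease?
Y increases

Taking the partial derivative:
∂Y/∂X = 36X^3

∂Y/∂X = 36X^3 > 0 (assuming positive values)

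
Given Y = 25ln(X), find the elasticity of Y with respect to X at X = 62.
Elasticity = 1/ln(62) ≈ 0.2423

Elasticity = (dY/dX) · (X/Y)

dY/dX = 25/X
At X = 62: dY/dX = 25/62, Y = 25·ln(62)

Elasticity = (25/62) · (62 / (25·ln(62))) = 1/ln(62) ≈ 0.2423

Interpretation: for a small percentage change in X, the percentage change in Y is approximately 0.24 times as large.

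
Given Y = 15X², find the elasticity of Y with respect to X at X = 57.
Elasticity = 2

Elasticity = (dY/dX) · (X/Y)

dY/dX = 30·X
At X = 57: dY/dX = 1710, Y = 48735

Elasticity = 1710 · (57 / 48735) = 2

Interpretation: for a small percentage change in X, the percentage change in Y is approximately 2.00 times as large.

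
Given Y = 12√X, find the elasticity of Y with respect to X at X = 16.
Elasticity = 1/2

Elasticity = (dY/dX) · (X/Y)

dY/dX = 6/√X
At X = 16: dY/dX = 3/2, Y = 48

Elasticity = (3/2) · (16 / 48) = 1/2

Interpretation: for a small percentage change in X, the percentage change in Y is approximately 0.50 times as large.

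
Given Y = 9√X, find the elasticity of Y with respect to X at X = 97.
Elasticity = 1/2

Elasticity = (dY/dX) · (X/Y)

dY/dX = 9/(2·√X)
At X = 97: dY/dX = 9·√97/194, Y = 9·√97

Elasticity = (9·√97/194) · (97 / (9·√97)) = 1/2

Interpretation: for a small percentage change in X, the percentage change in Y is approximately 0.50 times as large.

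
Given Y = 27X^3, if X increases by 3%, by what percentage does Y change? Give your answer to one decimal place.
9.3%

For Y = 27X^3:
If X → X(1 + 0.03)
Then Y → Y · (1 + 0.03)^3
     ≈ Y · 1.0927

Percentage change = ((1 + 0.03)^3 − 1) × 100% ≈ 9.3%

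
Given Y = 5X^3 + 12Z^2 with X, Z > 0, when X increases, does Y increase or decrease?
Y increases

Taking the partial derivative:
∂Y/∂X = 15X^2

∂Y/∂X = 15X^2 > 0 (assuming positive values)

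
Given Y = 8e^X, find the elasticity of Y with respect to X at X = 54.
Elasticity = 54

Elasticity = (dY/dX) · (X/Y)

dY/dX = 8·e^X
At X = 54: dY/dX = 8·e^54, Y = 8·e^54

Elasticity = (8·e^54) · (54 / (8·e^54)) = 54

Interpretation: for a small percentage change in X, the percentage change in Y is approximately 54.00 times as large.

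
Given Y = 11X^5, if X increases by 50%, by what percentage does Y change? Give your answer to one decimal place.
659.4%

For Y = 11X^5:
If X → X(1 + 0.5)
Then Y → Y · (1 + 0.5)^5
     ≈ Y · 7.5938

Percentage change = ((1 + 0.5)^5 − 1) × 100% ≈ 659.4%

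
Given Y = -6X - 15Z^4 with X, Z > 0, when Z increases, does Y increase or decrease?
Y decreases

Taking the partial derivative:
∂Y/∂Z = -60Z^3

∂Y/∂Z = -60Z^3 < 0 (assuming positive values)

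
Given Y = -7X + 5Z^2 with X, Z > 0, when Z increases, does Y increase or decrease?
Y increases

Taking the partial derivative:
∂Y/∂Z = 10Z

∂Y/∂Z = 10Z > 0 (assuming positive values)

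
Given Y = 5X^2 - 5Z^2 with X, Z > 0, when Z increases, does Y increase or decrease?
Y decreases

Taking the partial derivative:
∂Y/∂Z = -10Z

∂Y/∂Z = -10Z < 0 (assuming positive values)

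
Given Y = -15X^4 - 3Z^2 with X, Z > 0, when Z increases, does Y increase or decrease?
Y decreases

Taking the partial derivative:
∂Y/∂Z = -6Z

∂Y/∂Z = -6Z < 0 (assuming positive values)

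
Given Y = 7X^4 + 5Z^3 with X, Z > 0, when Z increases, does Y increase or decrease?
Y increases

Taking the partial derivative:
∂Y/∂Z = 15Z^2

∂Y/∂Z = 15Z^2 > 0 (assuming positive values)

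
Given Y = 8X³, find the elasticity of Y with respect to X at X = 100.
Elasticity = 3

Elasticity = (dY/dX) · (X/Y)

dY/dX = 24·X²
At X = 100: dY/dX = 240000, Y = 8000000

Elasticity = 240000 · (100 / 8000000) = 3

Interpretation: for a small percentage change in X, the percentage change in Y is approximately 3.00 times as large.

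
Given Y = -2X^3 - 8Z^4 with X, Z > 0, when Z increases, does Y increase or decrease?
Y decreases

Taking the partial derivative:
∂Y/∂Z = -32Z^3

∂Y/∂Z = -32Z^3 < 0 (assuming positive values)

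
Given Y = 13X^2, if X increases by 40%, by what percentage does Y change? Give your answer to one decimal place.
96.0%

For Y = 13X^2:
If X → X(1 + 0.4)
Then Y → Y · (1 + 0.4)^2
     = Y · 1.9600

Percentage change = ((1 + 0.4)^2 − 1) × 100% = 96.0%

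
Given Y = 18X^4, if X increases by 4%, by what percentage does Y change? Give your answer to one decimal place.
17.0%

For Y = 18X^4:
If X → X(1 + 0.04)
Then Y → Y · (1 + 0.04)^4
     ≈ Y · 1.1699

Percentage change = ((1 + 0.04)^4 − 1) × 100% ≈ 17.0%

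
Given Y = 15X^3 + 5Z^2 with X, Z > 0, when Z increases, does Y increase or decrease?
Y increases

Taking the partial derivative:
∂Y/∂Z = 10Z

∂Y/∂Z = 10Z > 0 (assuming positive values)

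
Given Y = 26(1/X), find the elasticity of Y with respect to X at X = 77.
Elasticity = -1

Elasticity = (dY/dX) · (X/Y)

dY/dX = -26/X²
At X = 77: dY/dX = -26/5929, Y = 26/77

Elasticity = (-26/5929) · (77 / (26/77)) = -1

Interpretation: for a small percentage change in X, the percentage change in Y is approximately -1.00 times as large.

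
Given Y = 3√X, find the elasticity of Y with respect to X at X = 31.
Elasticity = 1/2

Elasticity = (dY/dX) · (X/Y)

dY/dX = 3/(2·√X)
At X = 31: dY/dX = 3·√31/62, Y = 3·√31

Elasticity = (3·√31/62) · (31 / (3·√31)) = 1/2

Interpretation: for a small percentage change in X, the percentage change in Y is approximately 0.50 times as large.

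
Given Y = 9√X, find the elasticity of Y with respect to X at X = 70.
Elasticity = 1/2

Elasticity = (dY/dX) · (X/Y)

dY/dX = 9/(2·√X)
At X = 70: dY/dX = 9·√70/140, Y = 9·√70

Elasticity = (9·√70/140) · (70 / (9·√70)) = 1/2

Interpretation: for a small percentage change in X, the percentage change in Y is approximately 0.50 times as large.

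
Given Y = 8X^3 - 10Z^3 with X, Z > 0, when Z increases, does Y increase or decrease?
Y decreases

Taking the partial derivative:
∂Y/∂Z = -30Z^2

∂Y/∂Z = -30Z^2 < 0 (assuming positive values)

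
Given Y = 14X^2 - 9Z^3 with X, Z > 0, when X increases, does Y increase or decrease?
Y increases

Taking the partial derivative:
∂Y/∂X = 28X

∂Y/∂X = 28X > 0 (assuming positive values)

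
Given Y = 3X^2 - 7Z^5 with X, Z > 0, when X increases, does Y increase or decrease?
Y increases

Taking the partial derivative:
∂Y/∂X = 6X

∂Y/∂X = 6X > 0 (assuming positive values)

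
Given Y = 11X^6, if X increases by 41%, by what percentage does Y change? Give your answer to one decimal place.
685.8%

For Y = 11X^6:
If X → X(1 + 0.41)
Then Y → Y · (1 + 0.41)^6
     ≈ Y · 7.8580

Percentage change = ((1 + 0.41)^6 − 1) × 100% ≈ 685.8%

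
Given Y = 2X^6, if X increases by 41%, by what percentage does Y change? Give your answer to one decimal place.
685.8%

For Y = 2X^6:
If X → X(1 + 0.41)
Then Y → Y · (1 + 0.41)^6
     ≈ Y · 7.8580

Percentage change = ((1 + 0.41)^6 − 1) × 100% ≈ 685.8%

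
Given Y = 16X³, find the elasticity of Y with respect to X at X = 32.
Elasticity = 3

Elasticity = (dY/dX) · (X/Y)

dY/dX = 48·X²
At X = 32: dY/dX = 49152, Y = 524288

Elasticity = 49152 · (32 / 524288) = 3

Interpretation: for a small percentage change in X, the percentage change in Y is approximately 3.00 times as large.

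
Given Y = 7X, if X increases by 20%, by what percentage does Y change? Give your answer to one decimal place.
20.0%

For Y = 7X:
If X → X(1 + 0.2)
Then Y → Y · (1 + 0.2)^1
     = Y · 1.2000

Percentage change = ((1 + 0.2)^1 − 1) × 100% = 20.0%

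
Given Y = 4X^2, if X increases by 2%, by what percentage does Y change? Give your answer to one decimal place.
4.0%

For Y = 4X^2:
If X → X(1 + 0.02)
Then Y → Y · (1 + 0.02)^2
     = Y · 1.0404

Percentage change = ((1 + 0.02)^2 − 1) × 100% ≈ 4.0%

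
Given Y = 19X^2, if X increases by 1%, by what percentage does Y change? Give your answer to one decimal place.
2.0%

For Y = 19X^2:
If X → X(1 + 0.01)
Then Y → Y · (1 + 0.01)^2
     = Y · 1.0201

Percentage change = ((1 + 0.01)^2 − 1) × 100% ≈ 2.0%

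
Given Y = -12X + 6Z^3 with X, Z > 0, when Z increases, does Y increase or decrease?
Y increases

Taking the partial derivative:
∂Y/∂Z = 18Z^2

∂Y/∂Z = 18Z^2 > 0 (assuming positive values)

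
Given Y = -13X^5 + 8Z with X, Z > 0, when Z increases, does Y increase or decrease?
Y increases

Taking the partial derivative:
∂Y/∂Z = 8

∂Y/∂Z = 8 > 0 (assuming positive values)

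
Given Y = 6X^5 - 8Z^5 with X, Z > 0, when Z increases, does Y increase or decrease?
Y decreases

Taking the partial derivative:
∂Y/∂Z = -40Z^4

∂Y/∂Z = -40Z^4 < 0 (assuming positive values)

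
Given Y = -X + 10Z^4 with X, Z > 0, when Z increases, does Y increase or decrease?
Y increases

Taking the partial derivative:
∂Y/∂Z = 40Z^3

∂Y/∂Z = 40Z^3 > 0 (assuming positive values)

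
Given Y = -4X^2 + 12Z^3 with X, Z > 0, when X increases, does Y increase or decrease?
Y decreases

Taking the partial derivative:
∂Y/∂X = -8X

∂Y/∂X = -8X < 0 (assuming positive values)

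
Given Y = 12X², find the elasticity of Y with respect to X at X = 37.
Elasticity = 2

Elasticity = (dY/dX) · (X/Y)

dY/dX = 24·X
At X = 37: dY/dX = 888, Y = 16428

Elasticity = 888 · (37 / 16428) = 2

Interpretation: for a small percentage change in X, the percentage change in Y is approximately 2.00 times as large.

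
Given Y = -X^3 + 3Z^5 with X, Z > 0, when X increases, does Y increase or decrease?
Y decreases

Taking the partial derivative:
∂Y/∂X = -3X^2

∂Y/∂X = -3X^2 < 0 (assuming positive values)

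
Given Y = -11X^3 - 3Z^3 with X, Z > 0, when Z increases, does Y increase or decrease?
Y decreases

Taking the partial derivative:
∂Y/∂Z = -9Z^2

∂Y/∂Z = -9Z^2 < 0 (assuming positive values)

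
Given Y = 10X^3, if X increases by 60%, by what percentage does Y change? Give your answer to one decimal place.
309.6%

For Y = 10X^3:
If X → X(1 + 0.6)
Then Y → Y · (1 + 0.6)^3
     = Y · 4.0960

Percentage change = ((1 + 0.6)^3 − 1) × 100% = 309.6%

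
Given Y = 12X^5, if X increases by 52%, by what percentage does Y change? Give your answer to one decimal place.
711.4%

For Y = 12X^5:
If X → X(1 + 0.52)
Then Y → Y · (1 + 0.52)^5
     ≈ Y · 8.1137

Percentage change = ((1 + 0.52)^5 − 1) × 100% ≈ 711.4%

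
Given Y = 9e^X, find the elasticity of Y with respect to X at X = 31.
Elasticity = 31

Elasticity = (dY/dX) · (X/Y)

dY/dX = 9·e^X
At X = 31: dY/dX = 9·e^31, Y = 9·e^31

Elasticity = (9·e^31) · (31 / (9·e^31)) = 31

Interpretation: for a small percentage change in X, the percentage change in Y is approximately 31.00 times as large.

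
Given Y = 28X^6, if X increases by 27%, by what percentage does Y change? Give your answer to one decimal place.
319.6%

For Y = 28X^6:
If X → X(1 + 0.27)
Then Y → Y · (1 + 0.27)^6
     ≈ Y · 4.1959

Percentage change = ((1 + 0.27)^6 − 1) × 100% ≈ 319.6%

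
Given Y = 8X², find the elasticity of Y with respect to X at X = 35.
Elasticity = 2

Elasticity = (dY/dX) · (X/Y)

dY/dX = 16·X
At X = 35: dY/dX = 560, Y = 9800

Elasticity = 560 · (35 / 9800) = 2

Interpretation: for a small percentage change in X, the percentage change in Y is approximately 2.00 times as large.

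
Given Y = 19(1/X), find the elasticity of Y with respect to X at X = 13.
Elasticity = -1

Elasticity = (dY/dX) · (X/Y)

dY/dX = -19/X²
At X = 13: dY/dX = -19/169, Y = 19/13

Elasticity = (-19/169) · (13 / (19/13)) = -1

Interpretation: for a small percentage change in X, the percentage change in Y is approximately -1.00 times as large.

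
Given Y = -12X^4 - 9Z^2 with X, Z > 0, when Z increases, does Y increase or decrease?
Y decreases

Taking the partial derivative:
∂Y/∂Z = -18Z

∂Y/∂Z = -18Z < 0 (assuming positive values)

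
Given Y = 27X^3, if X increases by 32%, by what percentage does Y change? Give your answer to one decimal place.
130.0%

For Y = 27X^3:
If X → X(1 + 0.32)
Then Y → Y · (1 + 0.32)^3
     ≈ Y · 2.3000

Percentage change = ((1 + 0.32)^3 − 1) × 100% ≈ 130.0%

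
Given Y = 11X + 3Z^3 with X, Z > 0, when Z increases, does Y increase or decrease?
Y increases

Taking the partial derivative:
∂Y/∂Z = 9Z^2

∂Y/∂Z = 9Z^2 > 0 (assuming positive values)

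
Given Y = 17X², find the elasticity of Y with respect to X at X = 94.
Elasticity = 2

Elasticity = (dY/dX) · (X/Y)

dY/dX = 34·X
At X = 94: dY/dX = 3196, Y = 150212

Elasticity = 3196 · (94 / 150212) = 2

Interpretation: for a small percentage change in X, the percentage change in Y is approximately 2.00 times as large.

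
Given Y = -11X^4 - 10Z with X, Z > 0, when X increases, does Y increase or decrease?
Y decreases

Taking the partial derivative:
∂Y/∂X = -44X^3

∂Y/∂X = -44X^3 < 0 (assuming positive values)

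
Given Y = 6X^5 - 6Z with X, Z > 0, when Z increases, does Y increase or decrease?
Y decreases

Taking the partial derivative:
∂Y/∂Z = -6

∂Y/∂Z = -6 < 0 (assuming positive values)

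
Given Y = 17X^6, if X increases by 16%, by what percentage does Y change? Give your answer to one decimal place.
143.6%

For Y = 17X^6:
If X → X(1 + 0.16)
Then Y → Y · (1 + 0.16)^6
     ≈ Y · 2.4364

Percentage change = ((1 + 0.16)^6 − 1) × 100% ≈ 143.6%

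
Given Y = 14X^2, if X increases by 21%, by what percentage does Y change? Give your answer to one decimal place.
46.4%

For Y = 14X^2:
If X → X(1 + 0.21)
Then Y → Y · (1 + 0.21)^2
     = Y · 1.4641

Percentage change = ((1 + 0.21)^2 − 1) × 100% ≈ 46.4%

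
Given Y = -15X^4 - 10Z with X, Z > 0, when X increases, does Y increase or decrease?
Y decreases

Taking the partial derivative:
∂Y/∂X = -60X^3

∂Y/∂X = -60X^3 < 0 (assuming positive values)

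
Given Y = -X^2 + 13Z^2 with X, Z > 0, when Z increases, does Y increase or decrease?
Y increases

Taking the partial derivative:
∂Y/∂Z = 26Z

∂Y/∂Z = 26Z > 0 (assuming positive values)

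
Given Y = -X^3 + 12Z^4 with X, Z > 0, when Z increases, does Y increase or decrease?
Y increases

Taking the partial derivative:
∂Y/∂Z = 48Z^3

∂Y/∂Z = 48Z^3 > 0 (assuming positive values)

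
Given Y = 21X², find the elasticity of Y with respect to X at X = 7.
Elasticity = 2

Elasticity = (dY/dX) · (X/Y)

dY/dX = 42·X
At X = 7: dY/dX = 294, Y = 1029

Elasticity = 294 · (7 / 1029) = 2

Interpretation: for a small percentage change in X, the percentage change in Y is approximately 2.00 times as large.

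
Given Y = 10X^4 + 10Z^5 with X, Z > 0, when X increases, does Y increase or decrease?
Y increases

Taking the partial derivative:
∂Y/∂X = 40X^3

∂Y/∂X = 40X^3 > 0 (assuming positive values)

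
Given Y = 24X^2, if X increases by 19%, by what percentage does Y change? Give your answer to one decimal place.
41.6%

For Y = 24X^2:
If X → X(1 + 0.19)
Then Y → Y · (1 + 0.19)^2
     = Y · 1.4161

Percentage change = ((1 + 0.19)^2 − 1) × 100% ≈ 41.6%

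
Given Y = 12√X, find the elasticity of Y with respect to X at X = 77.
Elasticity = 1/2

Elasticity = (dY/dX) · (X/Y)

dY/dX = 6/√X
At X = 77: dY/dX = 6·√77/77, Y = 12·√77

Elasticity = (6·√77/77) · (77 / (12·√77)) = 1/2

Interpretation: for a small percentage change in X, the percentage change in Y is approximately 0.50 times as large.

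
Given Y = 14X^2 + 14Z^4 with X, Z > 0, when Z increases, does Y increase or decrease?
Y increases

Taking the partial derivative:
∂Y/∂Z = 56Z^3

∂Y/∂Z = 56Z^3 > 0 (assuming positive values)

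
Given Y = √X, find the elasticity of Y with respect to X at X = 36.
Elasticity = 1/2

Elasticity = (dY/dX) · (X/Y)

dY/dX = 1/(2·√X)
At X = 36: dY/dX = 1/12, Y = 6

Elasticity = (1/12) · (36 / 6) = 1/2

Interpretation: for a small percentage change in X, the percentage change in Y is approximately 0.50 times as large.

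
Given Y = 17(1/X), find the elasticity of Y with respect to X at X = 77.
Elasticity = -1

Elasticity = (dY/dX) · (X/Y)

dY/dX = -17/X²
At X = 77: dY/dX = -17/5929, Y = 17/77

Elasticity = (-17/5929) · (77 / (17/77)) = -1

Interpretation: for a small percentage change in X, the percentage change in Y is approximately -1.00 times as large.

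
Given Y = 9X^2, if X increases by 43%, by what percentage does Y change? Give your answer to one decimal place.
104.5%

For Y = 9X^2:
If X → X(1 + 0.43)
Then Y → Y · (1 + 0.43)^2
     = Y · 2.0449

Percentage change = ((1 + 0.43)^2 − 1) × 100% ≈ 104.5%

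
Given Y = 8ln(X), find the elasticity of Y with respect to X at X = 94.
Elasticity = 1/ln(94) ≈ 0.2201

Elasticity = (dY/dX) · (X/Y)

dY/dX = 8/X
At X = 94: dY/dX = 4/47, Y = 8·ln(94)

Elasticity = (4/47) · (94 / (8·ln(94))) = 1/ln(94) ≈ 0.2201

Interpretation: for a small percentage change in X, the percentage change in Y is approximately 0.22 times as large.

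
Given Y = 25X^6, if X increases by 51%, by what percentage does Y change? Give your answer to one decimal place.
1085.4%

For Y = 25X^6:
If X → X(1 + 0.51)
Then Y → Y · (1 + 0.51)^6
     ≈ Y · 11.8539

Percentage change = ((1 + 0.51)^6 − 1) × 100% ≈ 1085.4%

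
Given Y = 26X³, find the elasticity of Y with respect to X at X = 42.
Elasticity = 3

Elasticity = (dY/dX) · (X/Y)

dY/dX = 78·X²
At X = 42: dY/dX = 137592, Y = 1926288

Elasticity = 137592 · (42 / 1926288) = 3

Interpretation: for a small percentage change in X, the percentage change in Y is approximately 3.00 times as large.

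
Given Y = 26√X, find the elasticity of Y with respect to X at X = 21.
Elasticity = 1/2

Elasticity = (dY/dX) · (X/Y)

dY/dX = 13/√X
At X = 21: dY/dX = 13·√21/21, Y = 26·√21

Elasticity = (13·√21/21) · (21 / (26·√21)) = 1/2

Interpretation: for a small percentage change in X, the percentage change in Y is approximately 0.50 times as large.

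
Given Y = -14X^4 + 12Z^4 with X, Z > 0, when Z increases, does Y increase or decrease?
Y increases

Taking the partial derivative:
∂Y/∂Z = 48Z^3

∂Y/∂Z = 48Z^3 > 0 (assuming positive values)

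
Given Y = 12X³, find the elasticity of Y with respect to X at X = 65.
Elasticity = 3

Elasticity = (dY/dX) · (X/Y)

dY/dX = 36·X²
At X = 65: dY/dX = 152100, Y = 3295500

Elasticity = 152100 · (65 / 3295500) = 3

Interpretation: for a small percentage change in X, the percentage change in Y is approximately 3.00 times as large.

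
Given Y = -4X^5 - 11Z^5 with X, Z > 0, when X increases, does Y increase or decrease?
Y decreases

Taking the partial derivative:
∂Y/∂X = -20X^4

∂Y/∂X = -20X^4 < 0 (assuming positive values)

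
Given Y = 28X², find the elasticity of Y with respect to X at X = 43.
Elasticity = 2

Elasticity = (dY/dX) · (X/Y)

dY/dX = 56·X
At X = 43: dY/dX = 2408, Y = 51772

Elasticity = 2408 · (43 / 51772) = 2

Interpretation: for a small percentage change in X, the percentage change in Y is approximately 2.00 times as large.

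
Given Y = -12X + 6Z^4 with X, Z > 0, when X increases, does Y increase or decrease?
Y decreases

Taking the partial derivative:
∂Y/∂X = -12

∂Y/∂X = -12 < 0 (assuming positive values)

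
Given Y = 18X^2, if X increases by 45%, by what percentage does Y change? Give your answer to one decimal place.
110.3%

For Y = 18X^2:
If X → X(1 + 0.45)
Then Y → Y · (1 + 0.45)^2
     = Y · 2.1025

Percentage change = ((1 + 0.45)^2 − 1) × 100% ≈ 110.3%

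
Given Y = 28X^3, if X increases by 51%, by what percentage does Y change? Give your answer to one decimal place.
244.3%

For Y = 28X^3:
If X → X(1 + 0.51)
Then Y → Y · (1 + 0.51)^3
     ≈ Y · 3.4430

Percentage change = ((1 + 0.51)^3 − 1) × 100% ≈ 244.3%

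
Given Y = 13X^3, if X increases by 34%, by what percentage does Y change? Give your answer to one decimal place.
140.6%

For Y = 13X^3:
If X → X(1 + 0.34)
Then Y → Y · (1 + 0.34)^3
     ≈ Y · 2.4061

Percentage change = ((1 + 0.34)^3 − 1) × 100% ≈ 140.6%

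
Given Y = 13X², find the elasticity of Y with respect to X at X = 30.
Elasticity = 2

Elasticity = (dY/dX) · (X/Y)

dY/dX = 26·X
At X = 30: dY/dX = 780, Y = 11700

Elasticity = 780 · (30 / 11700) = 2

Interpretation: for a small percentage change in X, the percentage change in Y is approximately 2.00 times as large.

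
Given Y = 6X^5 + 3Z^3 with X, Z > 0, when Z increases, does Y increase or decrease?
Y increases

Taking the partial derivative:
∂Y/∂Z = 9Z^2

∂Y/∂Z = 9Z^2 > 0 (assuming positive values)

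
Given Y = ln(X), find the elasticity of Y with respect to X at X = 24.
Elasticity = 1/ln(24) ≈ 0.3147

Elasticity = (dY/dX) · (X/Y)

dY/dX = 1/X
At X = 24: dY/dX = 1/24, Y = ln(24)

Elasticity = (1/24) · (24 / (ln(24))) = 1/ln(24) ≈ 0.3147

Interpretation: for a small percentage change in X, the percentage change in Y is approximately 0.31 times as large.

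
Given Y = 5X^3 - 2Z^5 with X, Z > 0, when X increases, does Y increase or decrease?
Y increases

Taking the partial derivative:
∂Y/∂X = 15X^2

∂Y/∂X = 15X^2 > 0 (assuming positive values)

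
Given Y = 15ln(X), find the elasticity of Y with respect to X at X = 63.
Elasticity = 1/ln(63) ≈ 0.2414

Elasticity = (dY/dX) · (X/Y)

dY/dX = 15/X
At X = 63: dY/dX = 5/21, Y = 15·ln(63)

Elasticity = (5/21) · (63 / (15·ln(63))) = 1/ln(63) ≈ 0.2414

Interpretation: for a small percentage change in X, the percentage change in Y is approximately 0.24 times as large.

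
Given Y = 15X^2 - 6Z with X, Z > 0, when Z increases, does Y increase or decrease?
Y decreases

Taking the partial derivative:
∂Y/∂Z = -6

∂Y/∂Z = -6 < 0 (assuming positive values)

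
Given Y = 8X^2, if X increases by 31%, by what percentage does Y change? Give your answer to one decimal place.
71.6%

For Y = 8X^2:
If X → X(1 + 0.31)
Then Y → Y · (1 + 0.31)^2
     = Y · 1.7161

Percentage change = ((1 + 0.31)^2 − 1) × 100% ≈ 71.6%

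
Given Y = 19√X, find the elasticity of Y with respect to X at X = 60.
Elasticity = 1/2

Elasticity = (dY/dX) · (X/Y)

dY/dX = 19/(2·√X)
At X = 60: dY/dX = 19·√15/60, Y = 38·√15

Elasticity = (19·√15/60) · (60 / (38·√15)) = 1/2

Interpretation: for a small percentage change in X, the percentage change in Y is approximately 0.50 times as large.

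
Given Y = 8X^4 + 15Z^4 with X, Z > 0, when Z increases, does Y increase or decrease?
Y increases

Taking the partial derivative:
∂Y/∂Z = 60Z^3

∂Y/∂Z = 60Z^3 > 0 (assuming positive values)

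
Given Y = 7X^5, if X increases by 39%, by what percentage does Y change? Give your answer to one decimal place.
418.9%

For Y = 7X^5:
If X → X(1 + 0.39)
Then Y → Y · (1 + 0.39)^5
     ≈ Y · 5.1889

Percentage change = ((1 + 0.39)^5 − 1) × 100% ≈ 418.9%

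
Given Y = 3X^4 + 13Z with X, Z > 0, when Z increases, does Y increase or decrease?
Y increases

Taking the partial derivative:
∂Y/∂Z = 13

∂Y/∂Z = 13 > 0 (assuming positive values)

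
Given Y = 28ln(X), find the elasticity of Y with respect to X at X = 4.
Elasticity = 1/ln(4) ≈ 0.7213

Elasticity = (dY/dX) · (X/Y)

dY/dX = 28/X
At X = 4: dY/dX = 7, Y = 28·ln(4)

Elasticity = 7 · (4 / (28·ln(4))) = 1/ln(4) ≈ 0.7213

Interpretation: for a small percentage change in X, the percentage change in Y is approximately 0.72 times as large.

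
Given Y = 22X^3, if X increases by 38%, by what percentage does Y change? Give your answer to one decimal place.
162.8%

For Y = 22X^3:
If X → X(1 + 0.38)
Then Y → Y · (1 + 0.38)^3
     ≈ Y · 2.6281

Percentage change = ((1 + 0.38)^3 − 1) × 100% ≈ 162.8%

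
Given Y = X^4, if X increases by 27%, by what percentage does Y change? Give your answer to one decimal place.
160.1%

For Y = X^4:
If X → X(1 + 0.27)
Then Y → Y · (1 + 0.27)^4
     ≈ Y · 2.6014

Percentage change = ((1 + 0.27)^4 − 1) × 100% ≈ 160.1%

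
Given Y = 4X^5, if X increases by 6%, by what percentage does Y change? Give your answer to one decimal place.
33.8%

For Y = 4X^5:
If X → X(1 + 0.06)
Then Y → Y · (1 + 0.06)^5
     ≈ Y · 1.3382

Percentage change = ((1 + 0.06)^5 − 1) × 100% ≈ 33.8%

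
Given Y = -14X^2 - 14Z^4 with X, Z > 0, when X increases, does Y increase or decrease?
Y decreases

Taking the partial derivative:
∂Y/∂X = -28X

∂Y/∂X = -28X < 0 (assuming positive values)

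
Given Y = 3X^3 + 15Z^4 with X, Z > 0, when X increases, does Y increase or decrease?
Y increases

Taking the partial derivative:
∂Y/∂X = 9X^2

∂Y/∂X = 9X^2 > 0 (assuming positive values)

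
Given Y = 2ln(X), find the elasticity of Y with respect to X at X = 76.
Elasticity = 1/ln(76) ≈ 0.2309

Elasticity = (dY/dX) · (X/Y)

dY/dX = 2/X
At X = 76: dY/dX = 1/38, Y = 2·ln(76)

Elasticity = (1/38) · (76 / (2·ln(76))) = 1/ln(76) ≈ 0.2309

Interpretation: for a small percentage change in X, the percentage change in Y is approximately 0.23 times as large.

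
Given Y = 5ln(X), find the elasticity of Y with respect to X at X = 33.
Elasticity = 1/ln(33) ≈ 0.2860

Elasticity = (dY/dX) · (X/Y)

dY/dX = 5/X
At X = 33: dY/dX = 5/33, Y = 5·ln(33)

Elasticity = (5/33) · (33 / (5·ln(33))) = 1/ln(33) ≈ 0.2860

Interpretation: for a small percentage change in X, the percentage change in Y is approximately 0.29 times as large.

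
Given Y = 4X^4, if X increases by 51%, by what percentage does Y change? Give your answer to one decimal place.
419.9%

For Y = 4X^4:
If X → X(1 + 0.51)
Then Y → Y · (1 + 0.51)^4
     ≈ Y · 5.1989

Percentage change = ((1 + 0.51)^4 − 1) × 100% ≈ 419.9%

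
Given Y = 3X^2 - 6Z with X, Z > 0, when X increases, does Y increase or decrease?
Y increases

Taking the partial derivative:
∂Y/∂X = 6X

∂Y/∂X = 6X > 0 (assuming positive values)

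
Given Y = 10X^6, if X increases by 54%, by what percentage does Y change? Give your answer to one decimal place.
1233.9%

For Y = 10X^6:
If X → X(1 + 0.54)
Then Y → Y · (1 + 0.54)^6
     ≈ Y · 13.3390

Percentage change = ((1 + 0.54)^6 − 1) × 100% ≈ 1233.9%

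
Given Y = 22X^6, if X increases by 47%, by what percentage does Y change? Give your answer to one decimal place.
909.0%

For Y = 22X^6:
If X → X(1 + 0.47)
Then Y → Y · (1 + 0.47)^6
     ≈ Y · 10.0903

Percentage change = ((1 + 0.47)^6 − 1) × 100% ≈ 909.0%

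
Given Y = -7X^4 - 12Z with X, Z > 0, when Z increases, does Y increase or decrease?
Y decreases

Taking the partial derivative:
∂Y/∂Z = -12

∂Y/∂Z = -12 < 0 (assuming positive values)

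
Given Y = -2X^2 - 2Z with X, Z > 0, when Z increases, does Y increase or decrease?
Y decreases

Taking the partial derivative:
∂Y/∂Z = -2

∂Y/∂Z = -2 < 0 (assuming positive values)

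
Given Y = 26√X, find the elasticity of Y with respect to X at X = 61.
Elasticity = 1/2

Elasticity = (dY/dX) · (X/Y)

dY/dX = 13/√X
At X = 61: dY/dX = 13·√61/61, Y = 26·√61

Elasticity = (13·√61/61) · (61 / (26·√61)) = 1/2

Interpretation: for a small percentage change in X, the percentage change in Y is approximately 0.50 times as large.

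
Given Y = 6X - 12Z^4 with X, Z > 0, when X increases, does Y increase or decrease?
Y increases

Taking the partial derivative:
∂Y/∂X = 6

∂Y/∂X = 6 > 0 (assuming positive values)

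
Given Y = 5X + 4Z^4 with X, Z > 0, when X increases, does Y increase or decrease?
Y increases

Taking the partial derivative:
∂Y/∂X = 5

∂Y/∂X = 5 > 0 (assuming positive values)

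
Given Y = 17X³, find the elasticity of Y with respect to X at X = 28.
Elasticity = 3

Elasticity = (dY/dX) · (X/Y)

dY/dX = 51·X²
At X = 28: dY/dX = 39984, Y = 373184

Elasticity = 39984 · (28 / 373184) = 3

Interpretation: for a small percentage change in X, the percentage change in Y is approximately 3.00 times as large.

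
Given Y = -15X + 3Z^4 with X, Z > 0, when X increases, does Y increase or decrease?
Y decreases

Taking the partial derivative:
∂Y/∂X = -15

∂Y/∂X = -15 < 0 (assuming positive values)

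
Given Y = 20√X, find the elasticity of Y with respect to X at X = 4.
Elasticity = 1/2

Elasticity = (dY/dX) · (X/Y)

dY/dX = 10/√X
At X = 4: dY/dX = 5, Y = 40

Elasticity = 5 · (4 / 40) = 1/2

Interpretation: for a small percentage change in X, the percentage change in Y is approximately 0.50 times as large.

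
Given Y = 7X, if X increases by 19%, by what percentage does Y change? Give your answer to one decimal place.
19.0%

For Y = 7X:
If X → X(1 + 0.19)
Then Y → Y · (1 + 0.19)^1
     = Y · 1.1900

Percentage change = ((1 + 0.19)^1 − 1) × 100% = 19.0%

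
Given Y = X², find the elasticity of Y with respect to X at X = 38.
Elasticity = 2

Elasticity = (dY/dX) · (X/Y)

dY/dX = 2·X
At X = 38: dY/dX = 76, Y = 1444

Elasticity = 76 · (38 / 1444) = 2

Interpretation: for a small percentage change in X, the percentage change in Y is approximately 2.00 times as large.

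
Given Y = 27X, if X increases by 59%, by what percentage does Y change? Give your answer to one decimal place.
59.0%

For Y = 27X:
If X → X(1 + 0.59)
Then Y → Y · (1 + 0.59)^1
     = Y · 1.5900

Percentage change = ((1 + 0.59)^1 − 1) × 100% = 59.0%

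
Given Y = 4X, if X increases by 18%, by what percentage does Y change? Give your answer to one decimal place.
18.0%

For Y = 4X:
If X → X(1 + 0.18)
Then Y → Y · (1 + 0.18)^1
     = Y · 1.1800

Percentage change = ((1 + 0.18)^1 − 1) × 100% = 18.0%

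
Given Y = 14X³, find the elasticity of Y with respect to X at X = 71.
Elasticity = 3

Elasticity = (dY/dX) · (X/Y)

dY/dX = 42·X²
At X = 71: dY/dX = 211722, Y = 5010754

Elasticity = 211722 · (71 / 5010754) = 3

Interpretation: for a small percentage change in X, the percentage change in Y is approximately 3.00 times as large.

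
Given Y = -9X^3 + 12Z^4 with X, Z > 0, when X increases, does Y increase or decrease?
Y decreases

Taking the partial derivative:
∂Y/∂X = -27X^2

∂Y/∂X = -27X^2 < 0 (assuming positive values)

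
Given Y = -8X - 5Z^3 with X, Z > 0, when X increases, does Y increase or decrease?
Y decreases

Taking the partial derivative:
∂Y/∂X = -8

∂Y/∂X = -8 < 0 (assuming positive values)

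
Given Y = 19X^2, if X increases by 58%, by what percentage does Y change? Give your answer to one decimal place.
149.6%

For Y = 19X^2:
If X → X(1 + 0.58)
Then Y → Y · (1 + 0.58)^2
     = Y · 2.4964

Percentage change = ((1 + 0.58)^2 − 1) × 100% ≈ 149.6%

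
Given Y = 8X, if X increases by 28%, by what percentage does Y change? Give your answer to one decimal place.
28.0%

For Y = 8X:
If X → X(1 + 0.28)
Then Y → Y · (1 + 0.28)^1
     = Y · 1.2800

Percentage change = ((1 + 0.28)^1 − 1) × 100% = 28.0%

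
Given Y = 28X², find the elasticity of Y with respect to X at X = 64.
Elasticity = 2

Elasticity = (dY/dX) · (X/Y)

dY/dX = 56·X
At X = 64: dY/dX = 3584, Y = 114688

Elasticity = 3584 · (64 / 114688) = 2

Interpretation: for a small percentage change in X, the percentage change in Y is approximately 2.00 times as large.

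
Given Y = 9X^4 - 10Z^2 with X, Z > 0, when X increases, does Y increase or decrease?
Y increases

Taking the partial derivative:
∂Y/∂X = 36X^3

∂Y/∂X = 36X^3 > 0 (assuming positive values)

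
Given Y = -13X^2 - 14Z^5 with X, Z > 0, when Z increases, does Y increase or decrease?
Y decreases

Taking the partial derivative:
∂Y/∂Z = -70Z^4

∂Y/∂Z = -70Z^4 < 0 (assuming positive values)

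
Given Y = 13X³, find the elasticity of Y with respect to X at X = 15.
Elasticity = 3

Elasticity = (dY/dX) · (X/Y)

dY/dX = 39·X²
At X = 15: dY/dX = 8775, Y = 43875

Elasticity = 8775 · (15 / 43875) = 3

Interpretation: for a small percentage change in X, the percentage change in Y is approximately 3.00 times as large.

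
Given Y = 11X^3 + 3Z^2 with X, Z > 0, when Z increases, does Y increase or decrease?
Y increases

Taking the partial derivative:
∂Y/∂Z = 6Z

∂Y/∂Z = 6Z > 0 (assuming positive values)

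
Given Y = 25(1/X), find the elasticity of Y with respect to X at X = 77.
Elasticity = -1

Elasticity = (dY/dX) · (X/Y)

dY/dX = -25/X²
At X = 77: dY/dX = -25/5929, Y = 25/77

Elasticity = (-25/5929) · (77 / (25/77)) = -1

Interpretation: for a small percentage change in X, the percentage change in Y is approximately -1.00 times as large.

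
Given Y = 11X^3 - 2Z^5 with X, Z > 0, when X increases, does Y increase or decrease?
Y increases

Taking the partial derivative:
∂Y/∂X = 33X^2

∂Y/∂X = 33X^2 > 0 (assuming positive values)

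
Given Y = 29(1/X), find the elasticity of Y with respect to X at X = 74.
Elasticity = -1

Elasticity = (dY/dX) · (X/Y)

dY/dX = -29/X²
At X = 74: dY/dX = -29/5476, Y = 29/74

Elasticity = (-29/5476) · (74 / (29/74)) = -1

Interpretation: for a small percentage change in X, the percentage change in Y is approximately -1.00 times as large.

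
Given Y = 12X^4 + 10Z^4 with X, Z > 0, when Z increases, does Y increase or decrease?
Y increases

Taking the partial derivative:
∂Y/∂Z = 40Z^3

∂Y/∂Z = 40Z^3 > 0 (assuming positive values)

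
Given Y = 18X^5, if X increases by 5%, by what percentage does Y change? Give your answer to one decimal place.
27.6%

For Y = 18X^5:
If X → X(1 + 0.05)
Then Y → Y · (1 + 0.05)^5
     ≈ Y · 1.2763

Percentage change = ((1 + 0.05)^5 − 1) × 100% ≈ 27.6%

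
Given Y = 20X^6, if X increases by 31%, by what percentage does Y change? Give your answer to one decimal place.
405.4%

For Y = 20X^6:
If X → X(1 + 0.31)
Then Y → Y · (1 + 0.31)^6
     ≈ Y · 5.0539

Percentage change = ((1 + 0.31)^6 − 1) × 100% ≈ 405.4%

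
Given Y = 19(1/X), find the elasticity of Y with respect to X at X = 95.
Elasticity = -1

Elasticity = (dY/dX) · (X/Y)

dY/dX = -19/X²
At X = 95: dY/dX = -1/475, Y = 1/5

Elasticity = (-1/475) · (95 / (1/5)) = -1

Interpretation: for a small percentage change in X, the percentage change in Y is approximately -1.00 times as large.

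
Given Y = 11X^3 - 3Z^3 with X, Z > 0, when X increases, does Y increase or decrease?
Y increases

Taking the partial derivative:
∂Y/∂X = 33X^2

∂Y/∂X = 33X^2 > 0 (assuming positive values)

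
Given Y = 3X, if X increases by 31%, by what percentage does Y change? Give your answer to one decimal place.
31.0%

For Y = 3X:
If X → X(1 + 0.31)
Then Y → Y · (1 + 0.31)^1
     = Y · 1.3100

Percentage change = ((1 + 0.31)^1 − 1) × 100% = 31.0%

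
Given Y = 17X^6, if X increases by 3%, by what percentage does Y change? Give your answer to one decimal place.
19.4%

For Y = 17X^6:
If X → X(1 + 0.03)
Then Y → Y · (1 + 0.03)^6
     ≈ Y · 1.1941

Percentage change = ((1 + 0.03)^6 − 1) × 100% ≈ 19.4%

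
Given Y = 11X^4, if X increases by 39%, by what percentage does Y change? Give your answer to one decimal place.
273.3%

For Y = 11X^4:
If X → X(1 + 0.39)
Then Y → Y · (1 + 0.39)^4
     ≈ Y · 3.7330

Percentage change = ((1 + 0.39)^4 − 1) × 100% ≈ 273.3%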